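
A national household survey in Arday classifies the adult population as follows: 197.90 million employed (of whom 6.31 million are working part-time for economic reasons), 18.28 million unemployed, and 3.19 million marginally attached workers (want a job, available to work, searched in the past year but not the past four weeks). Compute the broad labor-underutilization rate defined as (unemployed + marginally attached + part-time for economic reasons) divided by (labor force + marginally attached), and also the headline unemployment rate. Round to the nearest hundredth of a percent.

Labor force = 197.90 + 18.28 = 216.18 million.
Numerator = 18.28 + 3.19 + 6.31 = 27.78 million.
Denominator = 216.18 + 3.19 = 219.37 million.
Broad rate = 27.78 / 219.37 = 12.66%.
Headline unemployment rate = 18.28 / 216.18 = 8.46%.

Broad underutilization rate ≈ 12.66%; headline unemployment rate ≈ 8.46%.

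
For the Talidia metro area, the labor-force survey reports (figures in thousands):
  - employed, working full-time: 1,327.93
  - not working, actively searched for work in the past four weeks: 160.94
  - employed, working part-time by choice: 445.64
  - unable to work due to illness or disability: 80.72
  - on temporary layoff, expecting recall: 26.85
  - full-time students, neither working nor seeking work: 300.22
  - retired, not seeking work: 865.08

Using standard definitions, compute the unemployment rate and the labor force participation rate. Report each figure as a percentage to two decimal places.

Unemployment rate ≈ 9.57%; labor force participation rate ≈ 61.15%.

Employed = 1,327.93 + 445.64 = 1,773.57 thousand.
Unemployed = 160.94 + 26.85 = 187.79 thousand (jobless and actively searching, or on temporary layoff).
Labor force = 1,773.57 + 187.79 = 1,961.36 thousand.
Not in labor force = 80.72 + 300.22 + 865.08 = 1,246.02 thousand (those not working and not actively searching are outside the labor force).
Civilian working-age population = 1,961.36 + 1,246.02 = 3,207.38 thousand.
Unemployment rate = 187.79 / 1,961.36 = 9.57%.
Labor force participation rate = 1,961.36 / 3,207.38 = 61.15%.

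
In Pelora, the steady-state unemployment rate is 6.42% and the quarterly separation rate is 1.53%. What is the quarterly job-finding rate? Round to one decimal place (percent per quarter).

From u* = s/(s+f): f = s·(1−u)/u.
f = 1.53 × (1 − 0.0642) / 0.0642 = 1.4318 / 0.0642 ≈ 22.3% per quarter.

Job-finding rate ≈ 22.3% per quarter.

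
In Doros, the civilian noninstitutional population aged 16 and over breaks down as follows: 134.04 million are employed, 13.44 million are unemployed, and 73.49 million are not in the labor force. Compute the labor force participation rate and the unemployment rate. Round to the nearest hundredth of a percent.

Labor force = employed + unemployed = 134.04 + 13.44 = 147.48 million.
Working-age population = 147.48 + 73.49 = 220.97 million.
Unemployment rate = 13.44 / 147.48 = 9.11%.
Labor force participation rate = 147.48 / 220.97 = 66.74%.

Labor force participation rate ≈ 66.74%; unemployment rate ≈ 9.11%.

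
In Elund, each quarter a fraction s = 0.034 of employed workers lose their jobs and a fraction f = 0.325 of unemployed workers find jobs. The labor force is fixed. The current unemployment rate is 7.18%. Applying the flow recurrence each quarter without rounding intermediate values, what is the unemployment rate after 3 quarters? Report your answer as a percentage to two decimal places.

Unemployment rate after three quarters ≈ 8.87%.

With a fixed labor force, u_{t+1} = u_t + s·(1−u_t) − f·u_t = u_t·(1−s−f) + s.
Here 1−s−f = 0.641 and s = 0.034.
u_1 = 0.071800 × 0.641 + 0.034 = 0.080024.
u_2 = 0.080024 × 0.641 + 0.034 = 0.085295.
u_3 = 0.085295 × 0.641 + 0.034 = 0.088674.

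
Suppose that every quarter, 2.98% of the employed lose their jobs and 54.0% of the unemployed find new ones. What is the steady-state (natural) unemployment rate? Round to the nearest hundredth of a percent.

At steady state the flows balance: s·E = f·U, so U/(E+U) = s/(s+f).
u* = 2.98 / (2.98 + 54.0) = 2.98 / 56.98 = 5.23%.

Steady-state unemployment rate ≈ 5.23%.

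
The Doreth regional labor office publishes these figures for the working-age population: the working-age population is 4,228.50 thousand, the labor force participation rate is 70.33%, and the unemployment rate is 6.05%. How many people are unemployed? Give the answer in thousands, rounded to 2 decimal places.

About 179.92 thousand are unemployed.

Labor force = 0.7033 × 4,228.50 = 2,973.90 thousand.
Unemployed = 0.0605 × 2,973.90 ≈ 179.92 thousand.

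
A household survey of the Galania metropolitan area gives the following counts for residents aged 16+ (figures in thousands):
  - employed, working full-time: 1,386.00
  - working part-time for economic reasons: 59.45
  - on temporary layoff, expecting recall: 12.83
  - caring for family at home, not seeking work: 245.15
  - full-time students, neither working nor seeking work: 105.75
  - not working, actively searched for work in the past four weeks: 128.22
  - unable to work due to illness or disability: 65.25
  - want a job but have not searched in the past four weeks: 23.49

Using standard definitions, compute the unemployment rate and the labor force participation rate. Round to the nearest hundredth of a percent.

Unemployment rate ≈ 8.89%; labor force participation rate ≈ 78.30%.

Employed = 1,386.00 + 59.45 = 1,445.45 thousand (anyone who worked, including part-time for economic reasons, counts as employed).
Unemployed = 12.83 + 128.22 = 141.05 thousand (jobless and actively searching, or on temporary layoff).
Labor force = 1,445.45 + 141.05 = 1,586.50 thousand.
Not in labor force = 245.15 + 105.75 + 65.25 + 23.49 = 439.64 thousand (those not working and not actively searching are outside the labor force — including those who want a job but have given up searching).
Civilian working-age population = 1,586.50 + 439.64 = 2,026.14 thousand.
Unemployment rate = 141.05 / 1,586.50 = 8.89%.
Labor force participation rate = 1,586.50 / 2,026.14 = 78.30%.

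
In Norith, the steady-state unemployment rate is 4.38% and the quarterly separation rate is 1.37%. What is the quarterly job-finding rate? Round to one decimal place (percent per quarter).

From u* = s/(s+f): f = s·(1−u)/u.
f = 1.37 × (1 − 0.0438) / 0.0438 = 1.3100 / 0.0438 ≈ 29.9% per quarter.

Job-finding rate ≈ 29.9% per quarter.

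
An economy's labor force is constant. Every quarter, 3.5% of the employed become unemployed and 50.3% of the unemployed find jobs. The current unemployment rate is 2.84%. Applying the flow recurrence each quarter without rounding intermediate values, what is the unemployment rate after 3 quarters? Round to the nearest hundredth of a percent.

With a fixed labor force, u_{t+1} = u_t + s·(1−u_t) − f·u_t = u_t·(1−s−f) + s.
Here 1−s−f = 0.462 and s = 0.035.
u_1 = 0.028400 × 0.462 + 0.035 = 0.048121.
u_2 = 0.048121 × 0.462 + 0.035 = 0.057232.
u_3 = 0.057232 × 0.462 + 0.035 = 0.061441.

Unemployment rate after three quarters ≈ 6.14%.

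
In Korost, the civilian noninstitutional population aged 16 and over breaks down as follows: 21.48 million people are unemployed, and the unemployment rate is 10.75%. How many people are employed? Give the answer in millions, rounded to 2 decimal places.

About 178.33 million are employed.

Labor force = U / u = 21.48 / 0.1075 ≈ 199.81 million.
Employed = labor force − unemployed = 199.81 − 21.48 = 178.33 million.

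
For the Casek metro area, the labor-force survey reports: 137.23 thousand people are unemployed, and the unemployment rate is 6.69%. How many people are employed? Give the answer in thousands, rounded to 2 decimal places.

Labor force = U / u = 137.23 / 0.0669 ≈ 2,051.27 thousand.
Employed = labor force − unemployed = 2,051.27 − 137.23 = 1,914.04 thousand.

About 1,914.04 thousand are employed.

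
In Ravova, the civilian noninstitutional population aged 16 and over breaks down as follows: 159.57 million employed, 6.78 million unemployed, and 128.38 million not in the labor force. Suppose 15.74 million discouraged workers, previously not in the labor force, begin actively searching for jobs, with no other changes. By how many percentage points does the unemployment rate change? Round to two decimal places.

Initially, labor force = 159.57 + 6.78 = 166.35 million, so u = 6.78/166.35 = 4.08%.
After the change, unemployed and labor force both rise by 15.74 → E = 159.57, U = 22.52, labor force = 182.09 million.
New unemployment rate = 22.52 / 182.09 = 12.37%.
Change = 12.37% − 4.08% = +8.29 percentage points.

The unemployment rate changes by +8.29 percentage points.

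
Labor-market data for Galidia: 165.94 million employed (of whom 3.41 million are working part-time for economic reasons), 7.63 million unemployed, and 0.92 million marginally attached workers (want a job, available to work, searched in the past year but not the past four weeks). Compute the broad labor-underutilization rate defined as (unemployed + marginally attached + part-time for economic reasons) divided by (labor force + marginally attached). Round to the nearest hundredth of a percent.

Labor force = 165.94 + 7.63 = 173.57 million.
Numerator = 7.63 + 0.92 + 3.41 = 11.96 million.
Denominator = 173.57 + 0.92 = 174.49 million.
Broad rate = 11.96 / 174.49 = 6.85%.

Broad underutilization rate ≈ 6.85%.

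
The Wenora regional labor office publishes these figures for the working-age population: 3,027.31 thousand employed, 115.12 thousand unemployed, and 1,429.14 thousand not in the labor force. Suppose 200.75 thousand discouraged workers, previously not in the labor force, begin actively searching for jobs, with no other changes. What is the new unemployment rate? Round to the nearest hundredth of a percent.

Initially, labor force = 3,027.31 + 115.12 = 3,142.43 thousand, so u = 115.12/3,142.43 = 3.66%.
After the change, unemployed and labor force both rise by 200.75 → E = 3,027.31, U = 315.87, labor force = 3,343.18 thousand.
New unemployment rate = 315.87 / 3,343.18 = 9.45%.

New unemployment rate ≈ 9.45%.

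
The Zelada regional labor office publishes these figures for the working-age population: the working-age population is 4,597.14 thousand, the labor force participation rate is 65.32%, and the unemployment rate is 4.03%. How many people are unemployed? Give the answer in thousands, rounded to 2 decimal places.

Labor force = 0.6532 × 4,597.14 = 3,002.85 thousand.
Unemployed = 0.0403 × 3,002.85 ≈ 121.01 thousand.

About 121.01 thousand are unemployed.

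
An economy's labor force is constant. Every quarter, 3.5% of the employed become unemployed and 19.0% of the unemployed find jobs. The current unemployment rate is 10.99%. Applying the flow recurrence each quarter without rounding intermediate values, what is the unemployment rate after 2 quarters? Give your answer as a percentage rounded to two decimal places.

With a fixed labor force, u_{t+1} = u_t + s·(1−u_t) − f·u_t = u_t·(1−s−f) + s.
Here 1−s−f = 0.775 and s = 0.035.
u_1 = 0.109900 × 0.775 + 0.035 = 0.120173.
u_2 = 0.120173 × 0.775 + 0.035 = 0.128134.

Unemployment rate after two quarters ≈ 12.81%.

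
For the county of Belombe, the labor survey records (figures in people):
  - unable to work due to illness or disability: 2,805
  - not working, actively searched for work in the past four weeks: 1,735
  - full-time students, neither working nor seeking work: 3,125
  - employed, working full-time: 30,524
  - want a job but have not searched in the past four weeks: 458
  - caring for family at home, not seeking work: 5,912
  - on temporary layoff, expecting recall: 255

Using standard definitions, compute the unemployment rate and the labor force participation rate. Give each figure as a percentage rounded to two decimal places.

Employed = 30,524.
Unemployed = 1,735 + 255 = 1,990 (jobless and actively searching, or on temporary layoff).
Labor force = 30,524 + 1,990 = 32,514.
Not in labor force = 2,805 + 3,125 + 458 + 5,912 = 12,300 (those not working and not actively searching are outside the labor force — including those who want a job but have given up searching).
Civilian working-age population = 32,514 + 12,300 = 44,814.
Unemployment rate = 1,990 / 32,514 = 6.12%.
Labor force participation rate = 32,514 / 44,814 = 72.55%.

Unemployment rate ≈ 6.12%; labor force participation rate ≈ 72.55%.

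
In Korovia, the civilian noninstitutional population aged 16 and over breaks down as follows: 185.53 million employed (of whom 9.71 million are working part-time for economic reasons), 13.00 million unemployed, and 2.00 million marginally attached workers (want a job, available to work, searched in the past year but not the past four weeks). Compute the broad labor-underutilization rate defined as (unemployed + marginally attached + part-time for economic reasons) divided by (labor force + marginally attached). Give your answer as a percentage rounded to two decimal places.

Labor force = 185.53 + 13.00 = 198.53 million.
Numerator = 13.00 + 2.00 + 9.71 = 24.71 million.
Denominator = 198.53 + 2.00 = 200.53 million.
Broad rate = 24.71 / 200.53 = 12.32%.

Broad underutilization rate ≈ 12.32%.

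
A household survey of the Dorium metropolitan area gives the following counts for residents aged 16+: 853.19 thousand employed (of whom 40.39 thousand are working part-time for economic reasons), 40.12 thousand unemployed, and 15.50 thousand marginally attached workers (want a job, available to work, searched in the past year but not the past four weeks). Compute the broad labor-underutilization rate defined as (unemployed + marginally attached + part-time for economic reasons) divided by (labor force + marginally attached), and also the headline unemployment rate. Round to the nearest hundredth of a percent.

Labor force = 853.19 + 40.12 = 893.31 thousand.
Numerator = 40.12 + 15.50 + 40.39 = 96.01 thousand.
Denominator = 893.31 + 15.50 = 908.81 thousand.
Broad rate = 96.01 / 908.81 = 10.56%.
Headline unemployment rate = 40.12 / 893.31 = 4.49%.

Broad underutilization rate ≈ 10.56%; headline unemployment rate ≈ 4.49%.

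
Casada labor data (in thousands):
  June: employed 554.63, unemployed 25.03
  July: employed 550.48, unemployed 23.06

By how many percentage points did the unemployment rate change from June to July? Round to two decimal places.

The unemployment rate changed by −0.30 percentage points.

June: labor force = 554.63 + 25.03 = 579.66; u = 25.03/579.66 = 4.32%.
July: labor force = 550.48 + 23.06 = 573.54; u = 23.06/573.54 = 4.02%.
Change = 4.02% − 4.32% = −0.30 pp.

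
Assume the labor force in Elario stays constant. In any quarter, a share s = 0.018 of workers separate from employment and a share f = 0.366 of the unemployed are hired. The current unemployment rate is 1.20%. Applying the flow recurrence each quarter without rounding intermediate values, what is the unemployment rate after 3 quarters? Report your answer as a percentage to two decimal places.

With a fixed labor force, u_{t+1} = u_t + s·(1−u_t) − f·u_t = u_t·(1−s−f) + s.
Here 1−s−f = 0.616 and s = 0.018.
u_1 = 0.012000 × 0.616 + 0.018 = 0.025392.
u_2 = 0.025392 × 0.616 + 0.018 = 0.033641.
u_3 = 0.033641 × 0.616 + 0.018 = 0.038723.

Unemployment rate after three quarters ≈ 3.87%.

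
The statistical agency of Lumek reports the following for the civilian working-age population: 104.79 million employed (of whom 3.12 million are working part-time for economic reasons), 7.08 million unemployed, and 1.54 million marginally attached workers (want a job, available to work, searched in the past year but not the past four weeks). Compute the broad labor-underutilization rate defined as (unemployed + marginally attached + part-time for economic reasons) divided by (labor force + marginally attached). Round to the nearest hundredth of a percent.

Broad underutilization rate ≈ 10.35%.

Labor force = 104.79 + 7.08 = 111.87 million.
Numerator = 7.08 + 1.54 + 3.12 = 11.74 million.
Denominator = 111.87 + 1.54 = 113.41 million.
Broad rate = 11.74 / 113.41 = 10.35%.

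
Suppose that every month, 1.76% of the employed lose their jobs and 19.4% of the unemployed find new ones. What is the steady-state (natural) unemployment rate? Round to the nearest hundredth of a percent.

At steady state the flows balance: s·E = f·U, so U/(E+U) = s/(s+f).
u* = 1.76 / (1.76 + 19.4) = 1.76 / 21.16 = 8.32%.

Steady-state unemployment rate ≈ 8.32%.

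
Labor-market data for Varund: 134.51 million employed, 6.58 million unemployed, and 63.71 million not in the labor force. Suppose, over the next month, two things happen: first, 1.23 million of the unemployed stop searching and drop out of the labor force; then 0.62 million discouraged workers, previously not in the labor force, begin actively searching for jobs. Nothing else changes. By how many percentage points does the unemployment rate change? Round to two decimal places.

The unemployment rate changes by −0.41 percentage points.

Initially, labor force = 134.51 + 6.58 = 141.09 million, so u = 6.58/141.09 = 4.66%.
After the first change, unemployed and labor force both fall by 1.23 → E = 134.51, U = 5.35, labor force = 139.86 million.
After the second change, unemployed and labor force both rise by 0.62 → E = 134.51, U = 5.97, labor force = 140.48 million.
New unemployment rate = 5.97 / 140.48 = 4.25%.
Change = 4.25% − 4.66% = −0.41 percentage points.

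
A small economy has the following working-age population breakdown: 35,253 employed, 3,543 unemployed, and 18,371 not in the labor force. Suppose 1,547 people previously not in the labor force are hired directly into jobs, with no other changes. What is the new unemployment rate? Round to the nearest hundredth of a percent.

New unemployment rate ≈ 8.78%.

Initially, labor force = 35,253 + 3,543 = 38,796, so u = 3,543/38,796 = 9.13%.
After the change, employed and labor force both rise by 1,547; unemployed unchanged → E = 36,800, U = 3,543, labor force = 40,343.
New unemployment rate = 3,543 / 40,343 = 8.78%.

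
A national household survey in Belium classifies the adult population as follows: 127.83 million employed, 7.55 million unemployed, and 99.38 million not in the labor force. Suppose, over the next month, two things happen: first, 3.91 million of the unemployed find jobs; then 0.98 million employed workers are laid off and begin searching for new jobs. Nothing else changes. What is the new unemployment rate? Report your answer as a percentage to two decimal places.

Initially, labor force = 127.83 + 7.55 = 135.38 million, so u = 7.55/135.38 = 5.58%.
After the first change, unemployed falls and employed rises by 3.91; labor force unchanged → E = 131.74, U = 3.64, labor force = 135.38 million.
After the second change, employed falls and unemployed rises by 0.98; labor force unchanged → E = 130.76, U = 4.62, labor force = 135.38 million.
New unemployment rate = 4.62 / 135.38 = 3.41%.

New unemployment rate ≈ 3.41%.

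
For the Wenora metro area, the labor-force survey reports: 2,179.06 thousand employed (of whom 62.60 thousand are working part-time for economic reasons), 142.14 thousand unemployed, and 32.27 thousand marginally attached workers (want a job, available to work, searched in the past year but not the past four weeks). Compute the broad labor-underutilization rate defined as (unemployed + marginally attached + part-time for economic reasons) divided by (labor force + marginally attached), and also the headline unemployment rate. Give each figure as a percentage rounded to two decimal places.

Labor force = 2,179.06 + 142.14 = 2,321.20 thousand.
Numerator = 142.14 + 32.27 + 62.60 = 237.01 thousand.
Denominator = 2,321.20 + 32.27 = 2,353.47 thousand.
Broad rate = 237.01 / 2,353.47 = 10.07%.
Headline unemployment rate = 142.14 / 2,321.20 = 6.12%.

Broad underutilization rate ≈ 10.07%; headline unemployment rate ≈ 6.12%.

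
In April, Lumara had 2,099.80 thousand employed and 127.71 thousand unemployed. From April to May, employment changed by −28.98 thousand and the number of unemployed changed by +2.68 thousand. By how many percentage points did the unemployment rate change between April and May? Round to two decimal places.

The unemployment rate changed by +0.19 percentage points.

April: labor force = 2,099.80 + 127.71 = 2,227.51; u = 127.71/2,227.51 = 5.73%.
May: labor force = 2,070.82 + 130.39 = 2,201.21; u = 130.39/2,201.21 = 5.92%.
Change = 5.92% − 5.73% = +0.19 pp.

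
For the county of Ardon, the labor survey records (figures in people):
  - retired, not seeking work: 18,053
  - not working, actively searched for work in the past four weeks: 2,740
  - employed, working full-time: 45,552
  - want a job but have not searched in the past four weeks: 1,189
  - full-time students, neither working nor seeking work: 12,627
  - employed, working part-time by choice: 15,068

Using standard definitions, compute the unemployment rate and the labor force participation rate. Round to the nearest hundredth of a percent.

Unemployment rate ≈ 4.32%; labor force participation rate ≈ 66.53%.

Employed = 45,552 + 15,068 = 60,620.
Unemployed = 2,740.
Labor force = 60,620 + 2,740 = 63,360.
Not in labor force = 18,053 + 1,189 + 12,627 = 31,869 (those not working and not actively searching are outside the labor force — including those who want a job but have given up searching).
Civilian working-age population = 63,360 + 31,869 = 95,229.
Unemployment rate = 2,740 / 63,360 = 4.32%.
Labor force participation rate = 63,360 / 95,229 = 66.53%.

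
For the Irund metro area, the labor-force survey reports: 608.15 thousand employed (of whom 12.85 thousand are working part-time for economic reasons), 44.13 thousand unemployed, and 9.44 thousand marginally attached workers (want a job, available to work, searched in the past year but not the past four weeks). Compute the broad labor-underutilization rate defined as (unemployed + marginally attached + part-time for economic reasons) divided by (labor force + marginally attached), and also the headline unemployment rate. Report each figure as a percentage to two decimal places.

Labor force = 608.15 + 44.13 = 652.28 thousand.
Numerator = 44.13 + 9.44 + 12.85 = 66.42 thousand.
Denominator = 652.28 + 9.44 = 661.72 thousand.
Broad rate = 66.42 / 661.72 = 10.04%.
Headline unemployment rate = 44.13 / 652.28 = 6.77%.

Broad underutilization rate ≈ 10.04%; headline unemployment rate ≈ 6.77%.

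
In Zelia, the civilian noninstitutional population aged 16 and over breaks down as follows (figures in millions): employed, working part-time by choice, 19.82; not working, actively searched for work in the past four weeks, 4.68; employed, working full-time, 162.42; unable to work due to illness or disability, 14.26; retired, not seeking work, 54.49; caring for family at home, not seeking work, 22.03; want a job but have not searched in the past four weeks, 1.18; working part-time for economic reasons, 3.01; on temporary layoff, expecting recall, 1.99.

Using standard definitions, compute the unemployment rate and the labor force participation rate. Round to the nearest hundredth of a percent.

Unemployment rate ≈ 3.48%; labor force participation rate ≈ 67.61%.

Employed = 19.82 + 162.42 + 3.01 = 185.25 million (anyone who worked, including part-time for economic reasons, counts as employed).
Unemployed = 4.68 + 1.99 = 6.67 million (jobless and actively searching, or on temporary layoff).
Labor force = 185.25 + 6.67 = 191.92 million.
Not in labor force = 14.26 + 54.49 + 22.03 + 1.18 = 91.96 million (those not working and not actively searching are outside the labor force — including those who want a job but have given up searching).
Civilian working-age population = 191.92 + 91.96 = 283.88 million.
Unemployment rate = 6.67 / 191.92 = 3.48%.
Labor force participation rate = 191.92 / 283.88 = 67.61%.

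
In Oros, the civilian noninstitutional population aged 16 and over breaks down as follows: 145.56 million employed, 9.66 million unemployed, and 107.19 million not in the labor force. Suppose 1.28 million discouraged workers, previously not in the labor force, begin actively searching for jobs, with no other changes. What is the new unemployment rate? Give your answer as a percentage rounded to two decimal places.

Initially, labor force = 145.56 + 9.66 = 155.22 million, so u = 9.66/155.22 = 6.22%.
After the change, unemployed and labor force both rise by 1.28 → E = 145.56, U = 10.94, labor force = 156.50 million.
New unemployment rate = 10.94 / 156.50 = 6.99%.

New unemployment rate ≈ 6.99%.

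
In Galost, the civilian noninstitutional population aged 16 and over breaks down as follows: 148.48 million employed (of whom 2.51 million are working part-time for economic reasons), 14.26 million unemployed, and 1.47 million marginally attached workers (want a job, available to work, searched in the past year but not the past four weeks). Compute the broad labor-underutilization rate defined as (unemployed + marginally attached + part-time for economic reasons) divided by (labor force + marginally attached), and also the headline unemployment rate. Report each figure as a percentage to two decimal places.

Broad underutilization rate ≈ 11.11%; headline unemployment rate ≈ 8.76%.

Labor force = 148.48 + 14.26 = 162.74 million.
Numerator = 14.26 + 1.47 + 2.51 = 18.24 million.
Denominator = 162.74 + 1.47 = 164.21 million.
Broad rate = 18.24 / 164.21 = 11.11%.
Headline unemployment rate = 14.26 / 162.74 = 8.76%.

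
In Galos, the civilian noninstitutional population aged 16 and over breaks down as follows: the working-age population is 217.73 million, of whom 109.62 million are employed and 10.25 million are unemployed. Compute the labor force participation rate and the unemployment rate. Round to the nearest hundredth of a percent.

Labor force = employed + unemployed = 109.62 + 10.25 = 119.87 million.
Unemployment rate = 10.25 / 119.87 = 8.55%.
Labor force participation rate = 119.87 / 217.73 = 55.05%.

Labor force participation rate ≈ 55.05%; unemployment rate ≈ 8.55%.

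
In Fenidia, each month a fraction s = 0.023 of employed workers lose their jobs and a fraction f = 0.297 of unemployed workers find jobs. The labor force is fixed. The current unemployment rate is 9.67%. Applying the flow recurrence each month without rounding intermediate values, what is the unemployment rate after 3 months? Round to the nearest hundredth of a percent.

Unemployment rate after three months ≈ 7.97%.

With a fixed labor force, u_{t+1} = u_t + s·(1−u_t) − f·u_t = u_t·(1−s−f) + s.
Here 1−s−f = 0.680 and s = 0.023.
u_1 = 0.096700 × 0.680 + 0.023 = 0.088756.
u_2 = 0.088756 × 0.680 + 0.023 = 0.083354.
u_3 = 0.083354 × 0.680 + 0.023 = 0.079681.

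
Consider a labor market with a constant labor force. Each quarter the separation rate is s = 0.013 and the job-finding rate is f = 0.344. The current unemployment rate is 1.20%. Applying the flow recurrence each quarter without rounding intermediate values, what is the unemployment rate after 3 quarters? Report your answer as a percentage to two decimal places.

Unemployment rate after three quarters ≈ 2.99%.

With a fixed labor force, u_{t+1} = u_t + s·(1−u_t) − f·u_t = u_t·(1−s−f) + s.
Here 1−s−f = 0.643 and s = 0.013.
u_1 = 0.012000 × 0.643 + 0.013 = 0.020716.
u_2 = 0.020716 × 0.643 + 0.013 = 0.026320.
u_3 = 0.026320 × 0.643 + 0.013 = 0.029924.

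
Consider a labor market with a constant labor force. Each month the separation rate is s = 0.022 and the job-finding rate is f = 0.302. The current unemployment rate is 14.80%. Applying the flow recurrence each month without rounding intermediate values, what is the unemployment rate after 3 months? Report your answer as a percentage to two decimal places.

Unemployment rate after three months ≈ 9.26%.

With a fixed labor force, u_{t+1} = u_t + s·(1−u_t) − f·u_t = u_t·(1−s−f) + s.
Here 1−s−f = 0.676 and s = 0.022.
u_1 = 0.148000 × 0.676 + 0.022 = 0.122048.
u_2 = 0.122048 × 0.676 + 0.022 = 0.104504.
u_3 = 0.104504 × 0.676 + 0.022 = 0.092645.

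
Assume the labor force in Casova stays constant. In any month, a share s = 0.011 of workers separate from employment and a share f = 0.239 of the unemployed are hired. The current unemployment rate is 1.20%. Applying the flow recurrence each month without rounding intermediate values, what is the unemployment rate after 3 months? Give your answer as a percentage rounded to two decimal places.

Unemployment rate after three months ≈ 3.05%.

With a fixed labor force, u_{t+1} = u_t + s·(1−u_t) − f·u_t = u_t·(1−s−f) + s.
Here 1−s−f = 0.750 and s = 0.011.
u_1 = 0.012000 × 0.750 + 0.011 = 0.020000.
u_2 = 0.020000 × 0.750 + 0.011 = 0.026000.
u_3 = 0.026000 × 0.750 + 0.011 = 0.030500.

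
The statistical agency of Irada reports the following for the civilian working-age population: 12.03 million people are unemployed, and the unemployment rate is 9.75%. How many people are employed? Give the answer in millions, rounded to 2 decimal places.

About 111.35 million are employed.

Labor force = U / u = 12.03 / 0.0975 ≈ 123.38 million.
Employed = labor force − unemployed = 123.38 − 12.03 = 111.35 million.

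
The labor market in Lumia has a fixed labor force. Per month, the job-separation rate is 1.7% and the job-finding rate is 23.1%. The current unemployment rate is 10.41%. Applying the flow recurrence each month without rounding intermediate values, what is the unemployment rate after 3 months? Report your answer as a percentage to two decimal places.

Unemployment rate after three months ≈ 8.37%.

With a fixed labor force, u_{t+1} = u_t + s·(1−u_t) − f·u_t = u_t·(1−s−f) + s.
Here 1−s−f = 0.752 and s = 0.017.
u_1 = 0.104100 × 0.752 + 0.017 = 0.095283.
u_2 = 0.095283 × 0.752 + 0.017 = 0.088653.
u_3 = 0.088653 × 0.752 + 0.017 = 0.083667.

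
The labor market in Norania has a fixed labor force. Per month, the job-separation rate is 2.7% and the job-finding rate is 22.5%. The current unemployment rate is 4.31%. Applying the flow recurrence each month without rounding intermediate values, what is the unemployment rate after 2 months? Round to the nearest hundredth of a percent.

With a fixed labor force, u_{t+1} = u_t + s·(1−u_t) − f·u_t = u_t·(1−s−f) + s.
Here 1−s−f = 0.748 and s = 0.027.
u_1 = 0.043100 × 0.748 + 0.027 = 0.059239.
u_2 = 0.059239 × 0.748 + 0.027 = 0.071311.

Unemployment rate after two months ≈ 7.13%.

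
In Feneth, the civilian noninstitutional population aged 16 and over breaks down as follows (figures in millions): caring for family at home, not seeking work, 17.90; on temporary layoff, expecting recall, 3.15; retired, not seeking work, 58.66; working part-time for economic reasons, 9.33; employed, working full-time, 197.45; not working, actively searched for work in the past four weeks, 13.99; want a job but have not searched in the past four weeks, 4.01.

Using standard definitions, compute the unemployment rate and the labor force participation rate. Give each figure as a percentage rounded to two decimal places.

Unemployment rate ≈ 7.65%; labor force participation rate ≈ 73.54%.

Employed = 9.33 + 197.45 = 206.78 million (anyone who worked, including part-time for economic reasons, counts as employed).
Unemployed = 3.15 + 13.99 = 17.14 million (jobless and actively searching, or on temporary layoff).
Labor force = 206.78 + 17.14 = 223.92 million.
Not in labor force = 17.90 + 58.66 + 4.01 = 80.57 million (those not working and not actively searching are outside the labor force — including those who want a job but have given up searching).
Civilian working-age population = 223.92 + 80.57 = 304.49 million.
Unemployment rate = 17.14 / 223.92 = 7.65%.
Labor force participation rate = 223.92 / 304.49 = 73.54%.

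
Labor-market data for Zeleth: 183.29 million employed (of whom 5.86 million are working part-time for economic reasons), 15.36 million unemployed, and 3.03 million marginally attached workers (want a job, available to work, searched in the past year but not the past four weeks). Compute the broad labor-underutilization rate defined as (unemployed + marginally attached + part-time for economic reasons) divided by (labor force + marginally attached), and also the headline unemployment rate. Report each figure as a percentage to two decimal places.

Labor force = 183.29 + 15.36 = 198.65 million.
Numerator = 15.36 + 3.03 + 5.86 = 24.25 million.
Denominator = 198.65 + 3.03 = 201.68 million.
Broad rate = 24.25 / 201.68 = 12.02%.
Headline unemployment rate = 15.36 / 198.65 = 7.73%.

Broad underutilization rate ≈ 12.02%; headline unemployment rate ≈ 7.73%.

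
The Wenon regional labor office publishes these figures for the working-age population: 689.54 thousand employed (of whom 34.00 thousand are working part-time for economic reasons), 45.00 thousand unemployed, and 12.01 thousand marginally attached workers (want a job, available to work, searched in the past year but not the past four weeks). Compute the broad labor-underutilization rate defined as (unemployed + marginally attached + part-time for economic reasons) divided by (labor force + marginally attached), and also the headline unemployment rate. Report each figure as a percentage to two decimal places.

Broad underutilization rate ≈ 12.19%; headline unemployment rate ≈ 6.13%.

Labor force = 689.54 + 45.00 = 734.54 thousand.
Numerator = 45.00 + 12.01 + 34.00 = 91.01 thousand.
Denominator = 734.54 + 12.01 = 746.55 thousand.
Broad rate = 91.01 / 746.55 = 12.19%.
Headline unemployment rate = 45.00 / 734.54 = 6.13%.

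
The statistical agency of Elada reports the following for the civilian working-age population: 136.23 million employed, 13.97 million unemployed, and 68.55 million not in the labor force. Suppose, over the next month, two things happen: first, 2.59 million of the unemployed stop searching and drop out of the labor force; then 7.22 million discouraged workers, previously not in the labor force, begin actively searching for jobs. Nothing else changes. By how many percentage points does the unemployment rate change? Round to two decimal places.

The unemployment rate changes by +2.71 percentage points.

Initially, labor force = 136.23 + 13.97 = 150.20 million, so u = 13.97/150.20 = 9.30%.
After the first change, unemployed and labor force both fall by 2.59 → E = 136.23, U = 11.38, labor force = 147.61 million.
After the second change, unemployed and labor force both rise by 7.22 → E = 136.23, U = 18.60, labor force = 154.83 million.
New unemployment rate = 18.60 / 154.83 = 12.01%.
Change = 12.01% − 9.30% = +2.71 percentage points.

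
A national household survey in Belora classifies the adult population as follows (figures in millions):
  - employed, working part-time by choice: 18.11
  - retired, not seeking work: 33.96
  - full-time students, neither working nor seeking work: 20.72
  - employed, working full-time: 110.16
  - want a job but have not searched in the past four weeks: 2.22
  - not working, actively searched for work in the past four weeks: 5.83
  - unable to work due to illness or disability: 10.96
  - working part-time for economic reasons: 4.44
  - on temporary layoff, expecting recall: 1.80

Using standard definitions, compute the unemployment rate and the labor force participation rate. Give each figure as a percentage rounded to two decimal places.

Employed = 18.11 + 110.16 + 4.44 = 132.71 million (anyone who worked, including part-time for economic reasons, counts as employed).
Unemployed = 5.83 + 1.80 = 7.63 million (jobless and actively searching, or on temporary layoff).
Labor force = 132.71 + 7.63 = 140.34 million.
Not in labor force = 33.96 + 20.72 + 2.22 + 10.96 = 67.86 million (those not working and not actively searching are outside the labor force — including those who want a job but have given up searching).
Civilian working-age population = 140.34 + 67.86 = 208.20 million.
Unemployment rate = 7.63 / 140.34 = 5.44%.
Labor force participation rate = 140.34 / 208.20 = 67.41%.

Unemployment rate ≈ 5.44%; labor force participation rate ≈ 67.41%.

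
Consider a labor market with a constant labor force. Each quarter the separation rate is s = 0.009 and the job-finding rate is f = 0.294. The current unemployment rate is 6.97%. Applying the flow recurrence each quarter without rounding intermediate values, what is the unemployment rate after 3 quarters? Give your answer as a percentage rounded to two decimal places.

With a fixed labor force, u_{t+1} = u_t + s·(1−u_t) − f·u_t = u_t·(1−s−f) + s.
Here 1−s−f = 0.697 and s = 0.009.
u_1 = 0.069700 × 0.697 + 0.009 = 0.057581.
u_2 = 0.057581 × 0.697 + 0.009 = 0.049134.
u_3 = 0.049134 × 0.697 + 0.009 = 0.043246.

Unemployment rate after three quarters ≈ 4.32%.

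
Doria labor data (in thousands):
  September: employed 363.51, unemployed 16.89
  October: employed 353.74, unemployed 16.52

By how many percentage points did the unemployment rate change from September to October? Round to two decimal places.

The unemployment rate changed by +0.02 percentage points.

September: labor force = 363.51 + 16.89 = 380.40; u = 16.89/380.40 = 4.44%.
October: labor force = 353.74 + 16.52 = 370.26; u = 16.52/370.26 = 4.46%.
Change = 4.46% − 4.44% = +0.02 pp.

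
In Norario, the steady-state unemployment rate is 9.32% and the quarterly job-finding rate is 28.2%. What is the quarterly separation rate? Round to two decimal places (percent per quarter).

Separation rate ≈ 2.90% per quarter.

From u* = s/(s+f): s = u·f/(1−u).
s = 0.0932 × 28.2 / (1 − 0.0932) = 2.6282 / 0.9068 ≈ 2.90% per quarter.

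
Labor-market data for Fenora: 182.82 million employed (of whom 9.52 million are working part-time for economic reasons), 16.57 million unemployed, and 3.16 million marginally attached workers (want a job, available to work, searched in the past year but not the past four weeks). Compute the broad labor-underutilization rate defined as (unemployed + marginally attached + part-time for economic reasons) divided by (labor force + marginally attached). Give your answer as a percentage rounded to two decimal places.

Labor force = 182.82 + 16.57 = 199.39 million.
Numerator = 16.57 + 3.16 + 9.52 = 29.25 million.
Denominator = 199.39 + 3.16 = 202.55 million.
Broad rate = 29.25 / 202.55 = 14.44%.

Broad underutilization rate ≈ 14.44%.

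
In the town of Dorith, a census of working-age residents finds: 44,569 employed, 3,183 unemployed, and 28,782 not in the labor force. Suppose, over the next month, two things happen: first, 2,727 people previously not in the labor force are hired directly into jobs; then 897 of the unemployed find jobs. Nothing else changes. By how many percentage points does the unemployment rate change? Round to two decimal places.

The unemployment rate changes by −2.14 percentage points.

Initially, labor force = 44,569 + 3,183 = 47,752, so u = 3,183/47,752 = 6.67%.
After the first change, employed and labor force both rise by 2,727; unemployed unchanged → E = 47,296, U = 3,183, labor force = 50,479.
After the second change, unemployed falls and employed rises by 897; labor force unchanged → E = 48,193, U = 2,286, labor force = 50,479.
New unemployment rate = 2,286 / 50,479 = 4.53%.
Change = 4.53% − 6.67% = −2.14 percentage points.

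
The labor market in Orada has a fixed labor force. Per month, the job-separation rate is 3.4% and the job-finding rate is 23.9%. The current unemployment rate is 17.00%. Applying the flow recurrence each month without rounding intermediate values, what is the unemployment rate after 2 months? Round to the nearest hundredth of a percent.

With a fixed labor force, u_{t+1} = u_t + s·(1−u_t) − f·u_t = u_t·(1−s−f) + s.
Here 1−s−f = 0.727 and s = 0.034.
u_1 = 0.170000 × 0.727 + 0.034 = 0.157590.
u_2 = 0.157590 × 0.727 + 0.034 = 0.148568.

Unemployment rate after two months ≈ 14.86%.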